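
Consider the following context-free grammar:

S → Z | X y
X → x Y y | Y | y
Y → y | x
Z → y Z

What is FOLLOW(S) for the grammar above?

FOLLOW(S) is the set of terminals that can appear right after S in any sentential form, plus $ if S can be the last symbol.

We compute FOLLOW(S) using the standard algorithm.
FOLLOW(S) starts with {$}.
FIRST(S) = {x, y}
FIRST(X) = {x, y}
FIRST(Y) = {x, y}
FIRST(Z) = {y}
FOLLOW(S) = {$}
FOLLOW(X) = {y}
FOLLOW(Y) = {y}
FOLLOW(Z) = {$}
Therefore, FOLLOW(S) = {$}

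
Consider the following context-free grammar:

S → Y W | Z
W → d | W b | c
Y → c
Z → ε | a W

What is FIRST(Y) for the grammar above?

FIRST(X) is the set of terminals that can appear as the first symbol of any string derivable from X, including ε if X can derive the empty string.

We compute FIRST(Y) using the standard algorithm.
FIRST(S) = {a, c, ε}
FIRST(W) = {c, d}
FIRST(Y) = {c}
FIRST(Z) = {a, ε}
Therefore, FIRST(Y) = {c}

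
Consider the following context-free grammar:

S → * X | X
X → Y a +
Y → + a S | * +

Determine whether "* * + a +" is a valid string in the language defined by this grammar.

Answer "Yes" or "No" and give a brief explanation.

Yes - a valid derivation exists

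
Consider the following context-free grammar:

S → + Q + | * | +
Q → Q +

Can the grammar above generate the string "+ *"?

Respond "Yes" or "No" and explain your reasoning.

No - no valid derivation exists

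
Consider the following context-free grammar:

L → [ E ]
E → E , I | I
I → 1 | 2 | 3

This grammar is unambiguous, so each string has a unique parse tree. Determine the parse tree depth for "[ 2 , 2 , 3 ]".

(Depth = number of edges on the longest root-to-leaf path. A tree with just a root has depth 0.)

5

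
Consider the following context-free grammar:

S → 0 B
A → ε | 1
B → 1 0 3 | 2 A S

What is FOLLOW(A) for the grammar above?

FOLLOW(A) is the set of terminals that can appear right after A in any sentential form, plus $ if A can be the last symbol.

We compute FOLLOW(A) using the standard algorithm.
FOLLOW(S) starts with {$}.
FIRST(A) = {1, ε}
FIRST(B) = {1, 2}
FIRST(S) = {0}
FOLLOW(A) = {0}
FOLLOW(B) = {$}
FOLLOW(S) = {$}
Therefore, FOLLOW(A) = {0}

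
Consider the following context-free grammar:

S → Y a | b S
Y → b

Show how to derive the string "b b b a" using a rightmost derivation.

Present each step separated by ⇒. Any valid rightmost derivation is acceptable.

S ⇒ b S ⇒ b b S ⇒ b b Y a ⇒ b b b a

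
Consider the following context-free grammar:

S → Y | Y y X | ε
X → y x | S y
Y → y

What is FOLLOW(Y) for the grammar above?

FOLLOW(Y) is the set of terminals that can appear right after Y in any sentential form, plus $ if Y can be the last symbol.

We compute FOLLOW(Y) using the standard algorithm.
FOLLOW(S) starts with {$}.
FIRST(S) = {y, ε}
FIRST(X) = {y}
FIRST(Y) = {y}
FOLLOW(S) = {$, y}
FOLLOW(X) = {$, y}
FOLLOW(Y) = {$, y}
Therefore, FOLLOW(Y) = {$, y}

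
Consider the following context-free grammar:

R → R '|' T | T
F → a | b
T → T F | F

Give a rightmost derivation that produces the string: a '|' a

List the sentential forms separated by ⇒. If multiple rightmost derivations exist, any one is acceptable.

R ⇒ R '|' T ⇒ R '|' F ⇒ R '|' a ⇒ T '|' a ⇒ F '|' a ⇒ a '|' a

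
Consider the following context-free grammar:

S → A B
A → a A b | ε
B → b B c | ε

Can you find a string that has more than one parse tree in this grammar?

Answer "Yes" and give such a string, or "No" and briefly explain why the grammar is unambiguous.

No - the grammar is unambiguous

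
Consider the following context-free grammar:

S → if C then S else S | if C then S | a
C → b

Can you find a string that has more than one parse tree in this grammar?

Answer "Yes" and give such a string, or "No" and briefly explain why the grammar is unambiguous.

Yes - the string 'if b then if b then if b then a else a' has two distinct parse trees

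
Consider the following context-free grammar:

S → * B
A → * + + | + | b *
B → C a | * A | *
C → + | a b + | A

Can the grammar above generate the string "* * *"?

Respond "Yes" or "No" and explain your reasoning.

No - no valid derivation exists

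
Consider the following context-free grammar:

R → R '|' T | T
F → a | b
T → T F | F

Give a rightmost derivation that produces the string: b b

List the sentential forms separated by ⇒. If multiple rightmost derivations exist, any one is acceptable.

R ⇒ T ⇒ T F ⇒ T b ⇒ F b ⇒ b b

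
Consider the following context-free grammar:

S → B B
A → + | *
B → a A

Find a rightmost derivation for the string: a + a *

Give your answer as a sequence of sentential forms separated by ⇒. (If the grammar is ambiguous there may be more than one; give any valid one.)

S ⇒ B B ⇒ B a A ⇒ B a * ⇒ a A a * ⇒ a + a *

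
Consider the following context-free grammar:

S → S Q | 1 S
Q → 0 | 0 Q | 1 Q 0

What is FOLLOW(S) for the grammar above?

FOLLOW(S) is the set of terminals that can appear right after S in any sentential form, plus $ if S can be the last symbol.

We compute FOLLOW(S) using the standard algorithm.
FOLLOW(S) starts with {$}.
FIRST(Q) = {0, 1}
FIRST(S) = {1}
FOLLOW(Q) = {$, 0, 1}
FOLLOW(S) = {$, 0, 1}
Therefore, FOLLOW(S) = {$, 0, 1}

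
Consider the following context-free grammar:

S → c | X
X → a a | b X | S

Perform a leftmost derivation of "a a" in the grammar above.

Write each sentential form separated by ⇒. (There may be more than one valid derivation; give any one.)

S ⇒ X ⇒ S ⇒ X ⇒ a a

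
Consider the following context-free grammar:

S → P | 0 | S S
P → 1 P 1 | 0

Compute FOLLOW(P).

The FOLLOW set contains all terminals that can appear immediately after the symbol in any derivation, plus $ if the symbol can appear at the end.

We compute FOLLOW(P) using the standard algorithm.
FOLLOW(S) starts with {$}.
FIRST(P) = {0, 1}
FIRST(S) = {0, 1}
FOLLOW(P) = {$, 0, 1}
FOLLOW(S) = {$, 0, 1}
Therefore, FOLLOW(P) = {$, 0, 1}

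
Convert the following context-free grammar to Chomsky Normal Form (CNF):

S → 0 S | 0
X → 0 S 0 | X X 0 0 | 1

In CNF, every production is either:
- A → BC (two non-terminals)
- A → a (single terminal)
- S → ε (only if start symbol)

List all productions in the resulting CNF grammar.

T0 → 0; S → 0; X → 1; S → T0 S; X → T0 X0; X0 → S T0; X → X X1; X1 → X X2; X2 → T0 T0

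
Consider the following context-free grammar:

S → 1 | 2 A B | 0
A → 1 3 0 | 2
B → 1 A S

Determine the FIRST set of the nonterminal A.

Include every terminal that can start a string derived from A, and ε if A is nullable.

We compute FIRST(A) using the standard algorithm.
FIRST(A) = {1, 2}
FIRST(B) = {1}
FIRST(S) = {0, 1, 2}
Therefore, FIRST(A) = {1, 2}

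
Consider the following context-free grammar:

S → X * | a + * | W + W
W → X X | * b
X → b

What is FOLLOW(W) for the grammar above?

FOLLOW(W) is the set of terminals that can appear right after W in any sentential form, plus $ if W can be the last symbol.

We compute FOLLOW(W) using the standard algorithm.
FOLLOW(S) starts with {$}.
FIRST(S) = {*, a, b}
FIRST(W) = {*, b}
FIRST(X) = {b}
FOLLOW(S) = {$}
FOLLOW(W) = {$, +}
FOLLOW(X) = {$, *, +, b}
Therefore, FOLLOW(W) = {$, +}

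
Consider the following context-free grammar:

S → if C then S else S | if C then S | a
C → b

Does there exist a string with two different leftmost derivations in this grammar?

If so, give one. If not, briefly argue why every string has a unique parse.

Yes - the string 'if b then if b then if b then a else a else a' has two distinct leftmost derivations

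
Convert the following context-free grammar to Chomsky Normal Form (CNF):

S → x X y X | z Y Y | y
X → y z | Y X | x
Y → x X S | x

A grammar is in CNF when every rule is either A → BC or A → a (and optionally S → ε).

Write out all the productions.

TX → x; TY → y; TZ → z; S → y; X → x; Y → x; S → TX X0; X0 → X X1; X1 → TY X; S → TZ X2; X2 → Y Y; X → TY TZ; X → Y X; Y → TX X3; X3 → X S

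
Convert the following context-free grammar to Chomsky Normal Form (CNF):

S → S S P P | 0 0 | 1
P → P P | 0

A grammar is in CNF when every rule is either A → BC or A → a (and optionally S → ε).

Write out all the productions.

T0 → 0; S → 1; P → 0; S → S X0; X0 → S X1; X1 → P P; S → T0 T0; P → P P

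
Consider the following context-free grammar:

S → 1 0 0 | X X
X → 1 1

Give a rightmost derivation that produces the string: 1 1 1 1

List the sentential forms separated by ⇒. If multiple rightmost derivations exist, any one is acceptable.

S ⇒ X X ⇒ X 1 1 ⇒ 1 1 1 1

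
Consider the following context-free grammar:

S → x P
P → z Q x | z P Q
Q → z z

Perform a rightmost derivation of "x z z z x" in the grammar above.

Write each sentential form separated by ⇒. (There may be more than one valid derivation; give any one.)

S ⇒ x P ⇒ x z Q x ⇒ x z z z x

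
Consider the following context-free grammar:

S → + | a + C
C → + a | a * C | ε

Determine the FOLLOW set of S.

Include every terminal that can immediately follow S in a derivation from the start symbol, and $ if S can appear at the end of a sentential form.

We compute FOLLOW(S) using the standard algorithm.
FOLLOW(S) starts with {$}.
FIRST(C) = {+, a, ε}
FIRST(S) = {+, a}
FOLLOW(C) = {$}
FOLLOW(S) = {$}
Therefore, FOLLOW(S) = {$}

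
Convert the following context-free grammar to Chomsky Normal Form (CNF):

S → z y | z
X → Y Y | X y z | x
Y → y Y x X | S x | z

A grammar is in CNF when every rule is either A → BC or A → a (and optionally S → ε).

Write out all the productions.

TZ → z; TY → y; S → z; X → x; TX → x; Y → z; S → TZ TY; X → Y Y; X → X X0; X0 → TY TZ; Y → TY X1; X1 → Y X2; X2 → TX X; Y → S TX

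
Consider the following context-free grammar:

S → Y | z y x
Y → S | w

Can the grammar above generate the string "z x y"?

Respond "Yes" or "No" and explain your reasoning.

No - no valid derivation exists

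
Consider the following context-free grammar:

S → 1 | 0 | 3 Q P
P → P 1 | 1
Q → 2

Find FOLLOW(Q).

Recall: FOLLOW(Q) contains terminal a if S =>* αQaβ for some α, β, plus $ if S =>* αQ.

We compute FOLLOW(Q) using the standard algorithm.
FOLLOW(S) starts with {$}.
FIRST(P) = {1}
FIRST(Q) = {2}
FIRST(S) = {0, 1, 3}
FOLLOW(P) = {$, 1}
FOLLOW(Q) = {1}
FOLLOW(S) = {$}
Therefore, FOLLOW(Q) = {1}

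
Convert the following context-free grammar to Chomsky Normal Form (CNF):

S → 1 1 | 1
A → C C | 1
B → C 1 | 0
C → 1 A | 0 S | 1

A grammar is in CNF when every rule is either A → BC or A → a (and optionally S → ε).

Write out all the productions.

T1 → 1; S → 1; A → 1; B → 0; T0 → 0; C → 1; S → T1 T1; A → C C; B → C T1; C → T1 A; C → T0 S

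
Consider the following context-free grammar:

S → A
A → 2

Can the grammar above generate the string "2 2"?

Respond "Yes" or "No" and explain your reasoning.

No - no valid derivation exists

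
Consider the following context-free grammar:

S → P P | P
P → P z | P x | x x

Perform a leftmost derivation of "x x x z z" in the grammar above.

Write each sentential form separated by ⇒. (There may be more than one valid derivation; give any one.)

S ⇒ P ⇒ P z ⇒ P z z ⇒ P x z z ⇒ x x x z z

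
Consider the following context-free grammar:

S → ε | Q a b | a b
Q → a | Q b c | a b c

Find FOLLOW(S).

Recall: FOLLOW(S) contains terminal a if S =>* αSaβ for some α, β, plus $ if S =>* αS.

We compute FOLLOW(S) using the standard algorithm.
FOLLOW(S) starts with {$}.
FIRST(Q) = {a}
FIRST(S) = {a, ε}
FOLLOW(Q) = {a, b}
FOLLOW(S) = {$}
Therefore, FOLLOW(S) = {$}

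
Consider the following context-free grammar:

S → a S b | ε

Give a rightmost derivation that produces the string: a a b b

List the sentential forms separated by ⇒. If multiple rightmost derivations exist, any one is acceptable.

S ⇒ a S b ⇒ a a S b b ⇒ a a b b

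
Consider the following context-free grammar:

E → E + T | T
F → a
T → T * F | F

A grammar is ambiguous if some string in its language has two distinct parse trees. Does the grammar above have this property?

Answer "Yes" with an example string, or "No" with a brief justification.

No - the grammar is unambiguous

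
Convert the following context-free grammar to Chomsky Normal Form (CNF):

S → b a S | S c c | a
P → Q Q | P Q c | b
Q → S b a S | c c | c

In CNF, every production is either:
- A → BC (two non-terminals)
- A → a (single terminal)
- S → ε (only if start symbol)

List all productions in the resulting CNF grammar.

TB → b; TA → a; TC → c; S → a; P → b; Q → c; S → TB X0; X0 → TA S; S → S X1; X1 → TC TC; P → Q Q; P → P X2; X2 → Q TC; Q → S X3; X3 → TB X4; X4 → TA S; Q → TC TC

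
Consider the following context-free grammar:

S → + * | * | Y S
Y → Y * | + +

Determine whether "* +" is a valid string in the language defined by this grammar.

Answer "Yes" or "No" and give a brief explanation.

No - no valid derivation exists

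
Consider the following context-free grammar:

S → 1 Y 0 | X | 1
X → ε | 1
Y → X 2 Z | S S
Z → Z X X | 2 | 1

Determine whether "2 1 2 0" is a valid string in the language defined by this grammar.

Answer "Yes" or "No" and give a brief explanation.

No - no valid derivation exists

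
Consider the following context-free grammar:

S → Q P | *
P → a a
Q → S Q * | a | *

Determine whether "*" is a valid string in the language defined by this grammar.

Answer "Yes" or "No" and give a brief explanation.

Yes - a valid derivation exists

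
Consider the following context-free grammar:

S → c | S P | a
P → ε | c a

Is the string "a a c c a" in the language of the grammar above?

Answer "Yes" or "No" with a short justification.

No - no valid derivation exists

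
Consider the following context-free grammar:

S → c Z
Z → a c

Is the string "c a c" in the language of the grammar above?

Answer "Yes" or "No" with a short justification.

Yes - a valid derivation exists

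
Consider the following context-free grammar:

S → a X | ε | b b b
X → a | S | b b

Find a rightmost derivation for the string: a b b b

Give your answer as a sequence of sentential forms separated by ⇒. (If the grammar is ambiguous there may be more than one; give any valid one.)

S ⇒ a X ⇒ a S ⇒ a b b b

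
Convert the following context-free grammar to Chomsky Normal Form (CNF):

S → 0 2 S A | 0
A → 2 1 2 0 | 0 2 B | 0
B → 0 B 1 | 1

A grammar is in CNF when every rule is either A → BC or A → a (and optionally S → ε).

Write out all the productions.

T0 → 0; T2 → 2; S → 0; T1 → 1; A → 0; B → 1; S → T0 X0; X0 → T2 X1; X1 → S A; A → T2 X2; X2 → T1 X3; X3 → T2 T0; A → T0 X4; X4 → T2 B; B → T0 X5; X5 → B T1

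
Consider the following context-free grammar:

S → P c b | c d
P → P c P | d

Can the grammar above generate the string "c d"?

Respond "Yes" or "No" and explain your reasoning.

Yes - a valid derivation exists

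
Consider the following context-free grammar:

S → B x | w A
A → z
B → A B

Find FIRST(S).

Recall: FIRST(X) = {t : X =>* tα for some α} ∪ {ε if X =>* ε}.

We compute FIRST(S) using the standard algorithm.
FIRST(A) = {z}
FIRST(B) = {z}
FIRST(S) = {w, z}
Therefore, FIRST(S) = {w, z}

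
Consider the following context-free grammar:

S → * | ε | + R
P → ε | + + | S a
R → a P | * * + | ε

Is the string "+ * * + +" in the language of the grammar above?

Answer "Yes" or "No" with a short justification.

No - no valid derivation exists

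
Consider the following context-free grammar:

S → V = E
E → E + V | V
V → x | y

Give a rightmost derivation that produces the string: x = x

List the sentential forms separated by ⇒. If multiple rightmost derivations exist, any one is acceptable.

S ⇒ V = E ⇒ V = V ⇒ V = x ⇒ x = x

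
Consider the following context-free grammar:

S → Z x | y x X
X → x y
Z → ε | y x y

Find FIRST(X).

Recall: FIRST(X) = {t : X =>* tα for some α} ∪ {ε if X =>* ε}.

We compute FIRST(X) using the standard algorithm.
FIRST(S) = {x, y}
FIRST(X) = {x}
FIRST(Z) = {y, ε}
Therefore, FIRST(X) = {x}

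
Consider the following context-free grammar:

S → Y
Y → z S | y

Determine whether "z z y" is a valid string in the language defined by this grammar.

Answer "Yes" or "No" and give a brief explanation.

Yes - a valid derivation exists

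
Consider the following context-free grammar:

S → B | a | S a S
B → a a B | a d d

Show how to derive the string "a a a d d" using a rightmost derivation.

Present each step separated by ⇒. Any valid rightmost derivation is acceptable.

S ⇒ B ⇒ a a B ⇒ a a a d d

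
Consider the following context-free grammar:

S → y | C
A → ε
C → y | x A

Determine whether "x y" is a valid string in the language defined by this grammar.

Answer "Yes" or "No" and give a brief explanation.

No - no valid derivation exists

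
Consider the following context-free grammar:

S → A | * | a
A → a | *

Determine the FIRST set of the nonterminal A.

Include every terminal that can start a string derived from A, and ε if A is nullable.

We compute FIRST(A) using the standard algorithm.
FIRST(A) = {*, a}
FIRST(S) = {*, a}
Therefore, FIRST(A) = {*, a}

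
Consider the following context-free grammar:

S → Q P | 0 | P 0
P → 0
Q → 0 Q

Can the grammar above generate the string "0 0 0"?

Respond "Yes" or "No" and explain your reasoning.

No - no valid derivation exists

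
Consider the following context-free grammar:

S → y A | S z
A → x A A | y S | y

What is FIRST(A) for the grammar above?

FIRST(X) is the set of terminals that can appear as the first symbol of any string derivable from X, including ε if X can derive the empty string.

We compute FIRST(A) using the standard algorithm.
FIRST(A) = {x, y}
FIRST(S) = {y}
Therefore, FIRST(A) = {x, y}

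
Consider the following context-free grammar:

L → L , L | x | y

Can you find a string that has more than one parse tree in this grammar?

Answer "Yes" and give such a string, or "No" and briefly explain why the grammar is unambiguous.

Yes - the string 'x , y , y , x , y' has two distinct parse trees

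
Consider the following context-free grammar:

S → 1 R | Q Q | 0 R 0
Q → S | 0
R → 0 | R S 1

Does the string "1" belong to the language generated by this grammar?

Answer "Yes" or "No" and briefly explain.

No - no valid derivation exists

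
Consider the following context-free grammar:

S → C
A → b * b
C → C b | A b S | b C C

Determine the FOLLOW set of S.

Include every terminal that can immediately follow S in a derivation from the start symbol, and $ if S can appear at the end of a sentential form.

We compute FOLLOW(S) using the standard algorithm.
FOLLOW(S) starts with {$}.
FIRST(A) = {b}
FIRST(C) = {b}
FIRST(S) = {b}
FOLLOW(A) = {b}
FOLLOW(C) = {$, b}
FOLLOW(S) = {$, b}
Therefore, FOLLOW(S) = {$, b}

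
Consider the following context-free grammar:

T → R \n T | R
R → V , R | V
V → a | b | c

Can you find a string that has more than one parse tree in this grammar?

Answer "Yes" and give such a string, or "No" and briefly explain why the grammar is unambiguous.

No - the grammar is unambiguous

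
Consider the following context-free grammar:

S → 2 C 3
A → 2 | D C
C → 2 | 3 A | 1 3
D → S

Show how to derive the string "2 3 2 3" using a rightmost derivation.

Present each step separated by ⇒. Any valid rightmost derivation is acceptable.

S ⇒ 2 C 3 ⇒ 2 3 A 3 ⇒ 2 3 2 3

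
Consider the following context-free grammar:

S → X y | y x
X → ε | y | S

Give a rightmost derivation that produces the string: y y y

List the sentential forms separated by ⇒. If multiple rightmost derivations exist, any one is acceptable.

S ⇒ X y ⇒ S y ⇒ X y y ⇒ y y y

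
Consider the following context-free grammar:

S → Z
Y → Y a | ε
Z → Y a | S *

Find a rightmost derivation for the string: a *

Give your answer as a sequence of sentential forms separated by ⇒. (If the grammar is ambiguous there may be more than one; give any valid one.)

S ⇒ Z ⇒ S * ⇒ Z * ⇒ Y a * ⇒ a *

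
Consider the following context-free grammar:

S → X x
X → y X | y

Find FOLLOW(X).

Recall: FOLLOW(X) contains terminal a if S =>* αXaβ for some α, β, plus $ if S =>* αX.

We compute FOLLOW(X) using the standard algorithm.
FOLLOW(S) starts with {$}.
FIRST(S) = {y}
FIRST(X) = {y}
FOLLOW(S) = {$}
FOLLOW(X) = {x}
Therefore, FOLLOW(X) = {x}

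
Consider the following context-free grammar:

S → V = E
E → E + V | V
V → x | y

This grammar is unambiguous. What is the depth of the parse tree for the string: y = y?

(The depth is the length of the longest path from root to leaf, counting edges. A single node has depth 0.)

3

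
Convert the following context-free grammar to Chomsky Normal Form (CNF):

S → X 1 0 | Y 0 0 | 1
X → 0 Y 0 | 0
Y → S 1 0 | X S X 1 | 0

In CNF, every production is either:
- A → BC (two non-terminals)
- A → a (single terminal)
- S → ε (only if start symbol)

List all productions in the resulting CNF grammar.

T1 → 1; T0 → 0; S → 1; X → 0; Y → 0; S → X X0; X0 → T1 T0; S → Y X1; X1 → T0 T0; X → T0 X2; X2 → Y T0; Y → S X3; X3 → T1 T0; Y → X X4; X4 → S X5; X5 → X T1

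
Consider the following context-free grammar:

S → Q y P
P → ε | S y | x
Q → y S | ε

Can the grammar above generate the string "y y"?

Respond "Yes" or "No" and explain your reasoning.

No - no valid derivation exists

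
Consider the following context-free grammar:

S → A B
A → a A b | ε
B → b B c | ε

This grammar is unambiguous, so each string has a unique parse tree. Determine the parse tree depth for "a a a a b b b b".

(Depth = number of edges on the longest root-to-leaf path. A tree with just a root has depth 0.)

6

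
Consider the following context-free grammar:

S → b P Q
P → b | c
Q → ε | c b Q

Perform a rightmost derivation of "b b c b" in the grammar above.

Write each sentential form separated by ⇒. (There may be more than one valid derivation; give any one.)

S ⇒ b P Q ⇒ b P c b Q ⇒ b P c b ⇒ b b c b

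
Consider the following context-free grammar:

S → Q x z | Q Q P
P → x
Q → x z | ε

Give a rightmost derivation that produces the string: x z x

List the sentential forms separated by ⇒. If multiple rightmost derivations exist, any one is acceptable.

S ⇒ Q Q P ⇒ Q Q x ⇒ Q x z x ⇒ x z x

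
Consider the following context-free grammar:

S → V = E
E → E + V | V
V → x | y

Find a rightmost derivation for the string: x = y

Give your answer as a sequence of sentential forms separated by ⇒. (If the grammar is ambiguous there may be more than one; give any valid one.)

S ⇒ V = E ⇒ V = V ⇒ V = y ⇒ x = y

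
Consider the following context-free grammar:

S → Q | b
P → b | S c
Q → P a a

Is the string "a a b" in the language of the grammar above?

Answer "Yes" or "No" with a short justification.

No - no valid derivation exists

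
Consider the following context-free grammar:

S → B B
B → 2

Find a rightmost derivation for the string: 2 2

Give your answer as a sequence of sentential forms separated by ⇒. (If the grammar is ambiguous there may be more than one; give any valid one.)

S ⇒ B B ⇒ B 2 ⇒ 2 2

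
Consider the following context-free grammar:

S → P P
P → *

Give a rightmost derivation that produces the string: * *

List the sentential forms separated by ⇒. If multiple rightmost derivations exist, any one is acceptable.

S ⇒ P P ⇒ P * ⇒ * *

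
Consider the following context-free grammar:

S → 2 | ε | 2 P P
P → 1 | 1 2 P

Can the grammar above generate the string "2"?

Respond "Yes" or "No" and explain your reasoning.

Yes - a valid derivation exists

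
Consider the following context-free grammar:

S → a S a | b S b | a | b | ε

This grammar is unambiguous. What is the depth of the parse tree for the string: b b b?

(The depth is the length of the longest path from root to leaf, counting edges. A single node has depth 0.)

2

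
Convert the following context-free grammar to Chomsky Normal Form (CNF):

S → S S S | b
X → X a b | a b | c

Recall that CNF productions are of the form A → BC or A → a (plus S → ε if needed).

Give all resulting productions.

S → b; TA → a; TB → b; X → c; S → S X0; X0 → S S; X → X X1; X1 → TA TB; X → TA TB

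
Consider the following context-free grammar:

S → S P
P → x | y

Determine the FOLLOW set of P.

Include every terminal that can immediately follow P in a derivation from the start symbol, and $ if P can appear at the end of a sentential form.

We compute FOLLOW(P) using the standard algorithm.
FOLLOW(S) starts with {$}.
FIRST(P) = {x, y}
FIRST(S) = {}
FOLLOW(P) = {$, x, y}
FOLLOW(S) = {$, x, y}
Therefore, FOLLOW(P) = {$, x, y}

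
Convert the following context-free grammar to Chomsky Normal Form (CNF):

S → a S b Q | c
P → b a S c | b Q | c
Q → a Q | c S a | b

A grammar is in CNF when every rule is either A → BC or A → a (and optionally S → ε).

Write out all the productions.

TA → a; TB → b; S → c; TC → c; P → c; Q → b; S → TA X0; X0 → S X1; X1 → TB Q; P → TB X2; X2 → TA X3; X3 → S TC; P → TB Q; Q → TA Q; Q → TC X4; X4 → S TA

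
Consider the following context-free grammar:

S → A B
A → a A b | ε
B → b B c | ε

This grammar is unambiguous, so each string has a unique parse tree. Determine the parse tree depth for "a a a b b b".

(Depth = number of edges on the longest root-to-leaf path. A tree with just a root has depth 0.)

5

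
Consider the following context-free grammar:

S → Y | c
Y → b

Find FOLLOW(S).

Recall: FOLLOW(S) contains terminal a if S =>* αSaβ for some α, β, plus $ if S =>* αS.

We compute FOLLOW(S) using the standard algorithm.
FOLLOW(S) starts with {$}.
FIRST(S) = {b, c}
FIRST(Y) = {b}
FOLLOW(S) = {$}
FOLLOW(Y) = {$}
Therefore, FOLLOW(S) = {$}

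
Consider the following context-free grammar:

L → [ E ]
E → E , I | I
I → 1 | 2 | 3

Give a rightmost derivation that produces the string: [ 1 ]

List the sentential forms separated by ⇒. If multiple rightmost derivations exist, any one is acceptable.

L ⇒ [ E ] ⇒ [ I ] ⇒ [ 1 ]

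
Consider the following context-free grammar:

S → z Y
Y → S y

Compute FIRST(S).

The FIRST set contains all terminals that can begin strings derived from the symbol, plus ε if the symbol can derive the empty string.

We compute FIRST(S) using the standard algorithm.
FIRST(S) = {z}
FIRST(Y) = {z}
Therefore, FIRST(S) = {z}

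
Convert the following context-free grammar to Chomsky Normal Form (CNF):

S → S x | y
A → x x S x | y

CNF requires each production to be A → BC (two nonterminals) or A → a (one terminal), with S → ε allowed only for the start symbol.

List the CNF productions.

TX → x; S → y; A → y; S → S TX; A → TX X0; X0 → TX X1; X1 → S TX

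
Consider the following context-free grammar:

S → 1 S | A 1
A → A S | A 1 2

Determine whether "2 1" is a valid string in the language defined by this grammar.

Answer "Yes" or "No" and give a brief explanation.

No - no valid derivation exists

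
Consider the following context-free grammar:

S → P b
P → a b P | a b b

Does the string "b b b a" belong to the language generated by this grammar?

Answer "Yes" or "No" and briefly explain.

No - no valid derivation exists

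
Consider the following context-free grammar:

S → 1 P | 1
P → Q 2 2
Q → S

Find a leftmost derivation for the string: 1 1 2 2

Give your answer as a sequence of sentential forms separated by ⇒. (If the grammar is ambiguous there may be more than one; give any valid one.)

S ⇒ 1 P ⇒ 1 Q 2 2 ⇒ 1 S 2 2 ⇒ 1 1 2 2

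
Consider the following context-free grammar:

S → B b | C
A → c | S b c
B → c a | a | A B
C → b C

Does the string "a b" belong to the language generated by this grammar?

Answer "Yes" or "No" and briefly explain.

Yes - a valid derivation exists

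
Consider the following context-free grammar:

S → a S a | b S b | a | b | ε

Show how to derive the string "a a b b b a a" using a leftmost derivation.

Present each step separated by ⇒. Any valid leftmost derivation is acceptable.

S ⇒ a S a ⇒ a a S a a ⇒ a a b S b a a ⇒ a a b b b a a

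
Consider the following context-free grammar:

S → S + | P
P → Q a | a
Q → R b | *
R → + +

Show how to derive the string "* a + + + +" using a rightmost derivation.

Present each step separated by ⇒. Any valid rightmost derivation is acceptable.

S ⇒ S + ⇒ S + + ⇒ S + + + ⇒ S + + + + ⇒ P + + + + ⇒ Q a + + + + ⇒ * a + + + +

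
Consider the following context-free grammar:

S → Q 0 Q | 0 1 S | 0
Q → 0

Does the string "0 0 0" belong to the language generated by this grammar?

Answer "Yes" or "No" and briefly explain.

Yes - a valid derivation exists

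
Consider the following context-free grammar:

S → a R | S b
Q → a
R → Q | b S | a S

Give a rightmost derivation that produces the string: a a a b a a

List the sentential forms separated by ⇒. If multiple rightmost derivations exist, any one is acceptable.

S ⇒ a R ⇒ a a S ⇒ a a a R ⇒ a a a b S ⇒ a a a b a R ⇒ a a a b a Q ⇒ a a a b a a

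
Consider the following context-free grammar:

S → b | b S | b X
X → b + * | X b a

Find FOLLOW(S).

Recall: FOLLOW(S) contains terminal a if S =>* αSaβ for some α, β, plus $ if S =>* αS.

We compute FOLLOW(S) using the standard algorithm.
FOLLOW(S) starts with {$}.
FIRST(S) = {b}
FIRST(X) = {b}
FOLLOW(S) = {$}
FOLLOW(X) = {$, b}
Therefore, FOLLOW(S) = {$}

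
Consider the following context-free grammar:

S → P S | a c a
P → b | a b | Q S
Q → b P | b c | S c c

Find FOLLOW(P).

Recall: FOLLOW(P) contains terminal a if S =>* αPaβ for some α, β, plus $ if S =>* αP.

We compute FOLLOW(P) using the standard algorithm.
FOLLOW(S) starts with {$}.
FIRST(P) = {a, b}
FIRST(Q) = {a, b}
FIRST(S) = {a, b}
FOLLOW(P) = {a, b}
FOLLOW(Q) = {a, b}
FOLLOW(S) = {$, a, b, c}
Therefore, FOLLOW(P) = {a, b}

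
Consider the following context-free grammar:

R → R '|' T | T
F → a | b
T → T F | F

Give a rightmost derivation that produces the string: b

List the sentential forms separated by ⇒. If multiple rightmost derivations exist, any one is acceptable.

R ⇒ T ⇒ F ⇒ b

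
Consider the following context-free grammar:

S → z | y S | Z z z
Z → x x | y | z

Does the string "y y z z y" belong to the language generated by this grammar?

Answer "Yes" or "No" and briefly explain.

No - no valid derivation exists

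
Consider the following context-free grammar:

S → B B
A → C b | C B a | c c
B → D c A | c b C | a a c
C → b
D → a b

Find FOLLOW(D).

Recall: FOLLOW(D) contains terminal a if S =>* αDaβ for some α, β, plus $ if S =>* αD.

We compute FOLLOW(D) using the standard algorithm.
FOLLOW(S) starts with {$}.
FIRST(A) = {b, c}
FIRST(B) = {a, c}
FIRST(C) = {b}
FIRST(D) = {a}
FIRST(S) = {a, c}
FOLLOW(A) = {$, a, c}
FOLLOW(B) = {$, a, c}
FOLLOW(C) = {$, a, b, c}
FOLLOW(D) = {c}
FOLLOW(S) = {$}
Therefore, FOLLOW(D) = {c}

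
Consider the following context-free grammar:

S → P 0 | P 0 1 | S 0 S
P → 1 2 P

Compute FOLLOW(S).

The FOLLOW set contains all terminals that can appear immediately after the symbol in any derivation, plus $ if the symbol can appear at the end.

We compute FOLLOW(S) using the standard algorithm.
FOLLOW(S) starts with {$}.
FIRST(P) = {1}
FIRST(S) = {1}
FOLLOW(P) = {0}
FOLLOW(S) = {$, 0}
Therefore, FOLLOW(S) = {$, 0}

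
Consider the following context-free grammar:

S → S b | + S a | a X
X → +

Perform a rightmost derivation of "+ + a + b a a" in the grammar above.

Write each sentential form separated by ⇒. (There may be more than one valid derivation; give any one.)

S ⇒ + S a ⇒ + + S a a ⇒ + + S b a a ⇒ + + a X b a a ⇒ + + a + b a a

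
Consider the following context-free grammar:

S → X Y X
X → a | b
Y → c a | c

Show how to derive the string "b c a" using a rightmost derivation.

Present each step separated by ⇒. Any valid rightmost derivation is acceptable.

S ⇒ X Y X ⇒ X Y a ⇒ X c a ⇒ b c a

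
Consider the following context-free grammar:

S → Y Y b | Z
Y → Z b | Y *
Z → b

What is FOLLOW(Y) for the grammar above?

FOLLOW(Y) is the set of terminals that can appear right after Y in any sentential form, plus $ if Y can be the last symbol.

We compute FOLLOW(Y) using the standard algorithm.
FOLLOW(S) starts with {$}.
FIRST(S) = {b}
FIRST(Y) = {b}
FIRST(Z) = {b}
FOLLOW(S) = {$}
FOLLOW(Y) = {*, b}
FOLLOW(Z) = {$, b}
Therefore, FOLLOW(Y) = {*, b}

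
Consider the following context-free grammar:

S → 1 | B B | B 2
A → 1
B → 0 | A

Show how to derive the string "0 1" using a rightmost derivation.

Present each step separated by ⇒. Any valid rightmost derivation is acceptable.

S ⇒ B B ⇒ B A ⇒ B 1 ⇒ 0 1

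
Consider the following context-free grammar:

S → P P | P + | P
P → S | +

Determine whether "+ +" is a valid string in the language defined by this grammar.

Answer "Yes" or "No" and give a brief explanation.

Yes - a valid derivation exists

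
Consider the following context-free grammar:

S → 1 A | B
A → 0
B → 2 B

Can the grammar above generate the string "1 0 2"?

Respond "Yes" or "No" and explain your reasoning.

No - no valid derivation exists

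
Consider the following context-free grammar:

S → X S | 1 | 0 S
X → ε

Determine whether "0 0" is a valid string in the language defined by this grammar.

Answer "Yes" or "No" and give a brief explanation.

No - no valid derivation exists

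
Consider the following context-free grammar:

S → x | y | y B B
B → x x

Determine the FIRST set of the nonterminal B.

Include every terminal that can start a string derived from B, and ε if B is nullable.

We compute FIRST(B) using the standard algorithm.
FIRST(B) = {x}
FIRST(S) = {x, y}
Therefore, FIRST(B) = {x}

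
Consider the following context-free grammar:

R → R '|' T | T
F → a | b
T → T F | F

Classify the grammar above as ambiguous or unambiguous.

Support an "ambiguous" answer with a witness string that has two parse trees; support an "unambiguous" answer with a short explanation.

Unambiguous - every string in the language has a unique parse tree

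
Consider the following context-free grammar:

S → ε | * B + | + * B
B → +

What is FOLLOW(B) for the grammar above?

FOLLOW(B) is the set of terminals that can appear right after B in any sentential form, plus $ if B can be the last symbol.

We compute FOLLOW(B) using the standard algorithm.
FOLLOW(S) starts with {$}.
FIRST(B) = {+}
FIRST(S) = {*, +, ε}
FOLLOW(B) = {$, +}
FOLLOW(S) = {$}
Therefore, FOLLOW(B) = {$, +}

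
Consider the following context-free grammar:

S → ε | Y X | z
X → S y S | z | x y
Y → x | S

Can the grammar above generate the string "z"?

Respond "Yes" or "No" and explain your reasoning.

Yes - a valid derivation exists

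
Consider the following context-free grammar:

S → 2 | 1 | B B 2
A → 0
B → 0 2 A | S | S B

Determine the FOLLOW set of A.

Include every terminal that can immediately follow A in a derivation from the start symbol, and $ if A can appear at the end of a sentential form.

We compute FOLLOW(A) using the standard algorithm.
FOLLOW(S) starts with {$}.
FIRST(A) = {0}
FIRST(B) = {0, 1, 2}
FIRST(S) = {0, 1, 2}
FOLLOW(A) = {0, 1, 2}
FOLLOW(B) = {0, 1, 2}
FOLLOW(S) = {$, 0, 1, 2}
Therefore, FOLLOW(A) = {0, 1, 2}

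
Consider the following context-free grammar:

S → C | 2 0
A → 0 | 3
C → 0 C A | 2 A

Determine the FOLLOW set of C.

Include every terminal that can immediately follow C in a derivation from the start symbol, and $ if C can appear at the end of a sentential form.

We compute FOLLOW(C) using the standard algorithm.
FOLLOW(S) starts with {$}.
FIRST(A) = {0, 3}
FIRST(C) = {0, 2}
FIRST(S) = {0, 2}
FOLLOW(A) = {$, 0, 3}
FOLLOW(C) = {$, 0, 3}
FOLLOW(S) = {$}
Therefore, FOLLOW(C) = {$, 0, 3}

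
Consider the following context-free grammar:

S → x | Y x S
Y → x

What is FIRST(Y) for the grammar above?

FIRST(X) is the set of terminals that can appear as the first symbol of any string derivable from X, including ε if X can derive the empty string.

We compute FIRST(Y) using the standard algorithm.
FIRST(S) = {x}
FIRST(Y) = {x}
Therefore, FIRST(Y) = {x}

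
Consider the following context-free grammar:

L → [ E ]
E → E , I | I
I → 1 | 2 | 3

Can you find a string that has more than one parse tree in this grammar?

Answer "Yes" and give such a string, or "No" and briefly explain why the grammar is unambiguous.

No - the grammar is unambiguous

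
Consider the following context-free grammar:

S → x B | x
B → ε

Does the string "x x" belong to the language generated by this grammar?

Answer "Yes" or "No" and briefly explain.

No - no valid derivation exists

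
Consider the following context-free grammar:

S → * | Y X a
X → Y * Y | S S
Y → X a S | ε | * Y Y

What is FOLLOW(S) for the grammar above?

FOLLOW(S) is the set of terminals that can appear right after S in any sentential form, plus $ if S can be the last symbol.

We compute FOLLOW(S) using the standard algorithm.
FOLLOW(S) starts with {$}.
FIRST(S) = {*}
FIRST(X) = {*}
FIRST(Y) = {*, ε}
FOLLOW(S) = {$, *, a}
FOLLOW(X) = {a}
FOLLOW(Y) = {*, a}
Therefore, FOLLOW(S) = {$, *, a}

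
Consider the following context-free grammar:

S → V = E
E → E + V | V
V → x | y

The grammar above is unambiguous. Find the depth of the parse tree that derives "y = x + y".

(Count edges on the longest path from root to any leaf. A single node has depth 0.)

4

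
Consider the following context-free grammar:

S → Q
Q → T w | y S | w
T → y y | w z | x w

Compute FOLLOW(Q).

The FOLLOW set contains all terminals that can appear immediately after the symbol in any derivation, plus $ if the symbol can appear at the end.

We compute FOLLOW(Q) using the standard algorithm.
FOLLOW(S) starts with {$}.
FIRST(Q) = {w, x, y}
FIRST(S) = {w, x, y}
FIRST(T) = {w, x, y}
FOLLOW(Q) = {$}
FOLLOW(S) = {$}
FOLLOW(T) = {w}
Therefore, FOLLOW(Q) = {$}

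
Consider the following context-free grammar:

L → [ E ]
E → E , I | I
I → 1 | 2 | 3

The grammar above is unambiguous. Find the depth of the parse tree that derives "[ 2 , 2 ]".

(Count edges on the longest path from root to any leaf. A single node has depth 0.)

4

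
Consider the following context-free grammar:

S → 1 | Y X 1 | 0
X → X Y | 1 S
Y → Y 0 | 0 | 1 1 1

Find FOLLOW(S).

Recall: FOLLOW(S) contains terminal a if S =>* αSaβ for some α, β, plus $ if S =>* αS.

We compute FOLLOW(S) using the standard algorithm.
FOLLOW(S) starts with {$}.
FIRST(S) = {0, 1}
FIRST(X) = {1}
FIRST(Y) = {0, 1}
FOLLOW(S) = {$, 0, 1}
FOLLOW(X) = {0, 1}
FOLLOW(Y) = {0, 1}
Therefore, FOLLOW(S) = {$, 0, 1}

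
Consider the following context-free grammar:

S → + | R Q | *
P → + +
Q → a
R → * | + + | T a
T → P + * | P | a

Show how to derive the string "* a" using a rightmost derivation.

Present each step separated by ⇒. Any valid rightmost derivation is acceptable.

S ⇒ R Q ⇒ R a ⇒ * a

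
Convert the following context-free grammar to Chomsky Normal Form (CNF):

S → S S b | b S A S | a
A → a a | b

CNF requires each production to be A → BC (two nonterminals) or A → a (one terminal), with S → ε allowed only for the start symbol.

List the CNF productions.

TB → b; S → a; TA → a; A → b; S → S X0; X0 → S TB; S → TB X1; X1 → S X2; X2 → A S; A → TA TA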